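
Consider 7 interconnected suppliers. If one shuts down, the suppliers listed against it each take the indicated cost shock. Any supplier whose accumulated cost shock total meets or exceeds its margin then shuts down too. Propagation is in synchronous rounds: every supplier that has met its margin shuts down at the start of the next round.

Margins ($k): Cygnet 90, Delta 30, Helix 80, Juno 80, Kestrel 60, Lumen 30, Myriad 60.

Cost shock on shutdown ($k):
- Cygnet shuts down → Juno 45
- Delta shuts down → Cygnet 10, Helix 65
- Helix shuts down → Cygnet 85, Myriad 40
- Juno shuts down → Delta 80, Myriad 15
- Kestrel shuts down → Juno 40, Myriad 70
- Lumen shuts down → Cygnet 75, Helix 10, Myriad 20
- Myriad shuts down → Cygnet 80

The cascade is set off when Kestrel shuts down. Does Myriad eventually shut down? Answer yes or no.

yes

Round 1 — Kestrel shuts down (initial).
  Juno: +40 → 40 < 80
  Myriad: +70 → 70 ≥ 60
Round 2 — Myriad shuts down.
  Cygnet: +80 → 80 < 90
No further shutdowns.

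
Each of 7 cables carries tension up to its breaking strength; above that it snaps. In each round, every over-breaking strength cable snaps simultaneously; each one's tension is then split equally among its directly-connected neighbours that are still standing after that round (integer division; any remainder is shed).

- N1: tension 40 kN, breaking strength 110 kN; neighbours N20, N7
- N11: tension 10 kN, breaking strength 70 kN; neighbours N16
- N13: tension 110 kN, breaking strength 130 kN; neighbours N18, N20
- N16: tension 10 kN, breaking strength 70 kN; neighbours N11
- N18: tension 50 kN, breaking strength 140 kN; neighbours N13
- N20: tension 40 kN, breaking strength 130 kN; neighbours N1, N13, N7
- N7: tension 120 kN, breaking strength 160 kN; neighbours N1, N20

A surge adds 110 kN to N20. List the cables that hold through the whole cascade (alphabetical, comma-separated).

Round 1 — N20 at 150 > 130. N20 snaps.
  N20 sheds 150 kN to N1, N13, N7: 50 each.
    N1: 40+50 = 90 ≤ 110
    N13: 110+50 = 160 > 130
    N7: 120+50 = 170 > 160
Round 2 — N13, N7 snap.
  N13 sheds 160 kN to N18: 160 each.
    N18: 50+160 = 210 > 140
  N7 sheds 170 kN to N1: 170 each.
    N1: 90+170 = 260 > 110
Round 3 — N1, N18 snap.
  N1 sheds 260 kN: no online neighbours, lost.
  N18 sheds 210 kN: no online neighbours, lost.
No further breaks.

N11, N16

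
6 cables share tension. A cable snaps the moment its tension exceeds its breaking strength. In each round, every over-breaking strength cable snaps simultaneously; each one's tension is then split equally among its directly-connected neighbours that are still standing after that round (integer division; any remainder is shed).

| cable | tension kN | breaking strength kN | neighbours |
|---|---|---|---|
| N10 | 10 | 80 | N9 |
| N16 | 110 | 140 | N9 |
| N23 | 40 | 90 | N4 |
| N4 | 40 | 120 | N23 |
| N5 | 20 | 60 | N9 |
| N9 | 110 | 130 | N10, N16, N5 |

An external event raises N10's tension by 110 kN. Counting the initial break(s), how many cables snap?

Round 1 — N10 at 120 > 80. N10 snaps.
  N10 sheds 120 kN to N9: 120 each.
    N9: 110+120 = 230 > 130
Round 2 — N9 snaps.
  N9 sheds 230 kN to N16, N5: 115 each.
    N16: 110+115 = 225 > 140
    N5: 20+115 = 135 > 60
Round 3 — N16, N5 snap.
  N16 sheds 225 kN: no online neighbours, lost.
  N5 sheds 135 kN: no online neighbours, lost.
No further breaks.

4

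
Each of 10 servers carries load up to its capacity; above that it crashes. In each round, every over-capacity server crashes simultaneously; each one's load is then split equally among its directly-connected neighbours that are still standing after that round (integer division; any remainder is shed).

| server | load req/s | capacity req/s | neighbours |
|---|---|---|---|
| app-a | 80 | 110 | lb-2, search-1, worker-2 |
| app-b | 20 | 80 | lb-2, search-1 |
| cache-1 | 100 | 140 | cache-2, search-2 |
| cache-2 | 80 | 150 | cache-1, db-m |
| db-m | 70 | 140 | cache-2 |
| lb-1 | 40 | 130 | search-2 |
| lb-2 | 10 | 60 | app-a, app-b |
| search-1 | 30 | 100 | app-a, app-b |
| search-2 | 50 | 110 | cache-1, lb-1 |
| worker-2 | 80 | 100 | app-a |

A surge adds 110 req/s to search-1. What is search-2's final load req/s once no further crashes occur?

Round 1 — search-1 at 140 > 100. search-1 crashes.
  search-1 sheds 140 req/s to app-a, app-b: 70 each.
    app-a: 80+70 = 150 > 110
    app-b: 20+70 = 90 > 80
Round 2 — app-a, app-b crash.
  app-a sheds 150 req/s to lb-2, worker-2: 75 each.
    lb-2: 10+75 = 85 > 60
    worker-2: 80+75 = 155 > 100
  app-b sheds 90 req/s to lb-2: 90 each.
    lb-2: 85+90 = 175 > 60
Round 3 — lb-2, worker-2 crash.
  lb-2 sheds 175 req/s: no online neighbours, lost.
  worker-2 sheds 155 req/s: no online neighbours, lost.
No further crashes.

50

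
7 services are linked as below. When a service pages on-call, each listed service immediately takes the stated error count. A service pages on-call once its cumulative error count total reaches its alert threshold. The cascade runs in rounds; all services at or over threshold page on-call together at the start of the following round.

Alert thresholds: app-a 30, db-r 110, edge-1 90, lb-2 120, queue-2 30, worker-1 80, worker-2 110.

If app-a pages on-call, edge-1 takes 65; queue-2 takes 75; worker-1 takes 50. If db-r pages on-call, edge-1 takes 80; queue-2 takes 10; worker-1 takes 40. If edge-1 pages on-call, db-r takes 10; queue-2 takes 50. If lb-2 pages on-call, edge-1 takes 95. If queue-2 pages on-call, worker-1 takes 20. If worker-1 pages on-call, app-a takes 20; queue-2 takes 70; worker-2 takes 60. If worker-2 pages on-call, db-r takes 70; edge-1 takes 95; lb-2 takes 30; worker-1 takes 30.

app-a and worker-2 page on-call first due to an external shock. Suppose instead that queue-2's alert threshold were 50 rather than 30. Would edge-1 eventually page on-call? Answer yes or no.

With queue-2's alert threshold at 50:
Round 1 — app-a, worker-2 page on-call (initial).
  db-r: +70 → 70 < 110
  edge-1: +65+95 → 160 ≥ 90
  lb-2: +30 → 30 < 120
  queue-2: +75 → 75 ≥ 50
  worker-1: +50+30 → 80 ≥ 80
Round 2 — edge-1, queue-2, worker-1 page on-call.
  db-r: +10 → 80 < 110
No further pages.

yes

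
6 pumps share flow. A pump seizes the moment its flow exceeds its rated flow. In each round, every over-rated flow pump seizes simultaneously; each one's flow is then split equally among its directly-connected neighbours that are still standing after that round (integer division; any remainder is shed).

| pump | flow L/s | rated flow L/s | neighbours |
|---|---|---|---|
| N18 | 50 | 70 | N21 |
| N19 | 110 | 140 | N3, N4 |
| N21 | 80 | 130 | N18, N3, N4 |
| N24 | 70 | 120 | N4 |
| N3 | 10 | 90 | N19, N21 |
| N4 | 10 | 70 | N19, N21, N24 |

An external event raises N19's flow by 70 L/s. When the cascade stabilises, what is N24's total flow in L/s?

120

Round 1 — N19 at 180 > 140. N19 seizes.
  N19 sheds 180 L/s to N3, N4: 90 each.
    N3: 10+90 = 100 > 90
    N4: 10+90 = 100 > 70
Round 2 — N3, N4 seize.
  N3 sheds 100 L/s to N21: 100 each.
    N21: 80+100 = 180 > 130
  N4 sheds 100 L/s to N21, N24: 50 each.
    N21: 180+50 = 230 > 130
    N24: 70+50 = 120 ≤ 120
Round 3 — N21 seizes.
  N21 sheds 230 L/s to N18: 230 each.
    N18: 50+230 = 280 > 70
Round 4 — N18 seizes.
  N18 sheds 280 L/s: no online neighbours, lost.
No further seizures.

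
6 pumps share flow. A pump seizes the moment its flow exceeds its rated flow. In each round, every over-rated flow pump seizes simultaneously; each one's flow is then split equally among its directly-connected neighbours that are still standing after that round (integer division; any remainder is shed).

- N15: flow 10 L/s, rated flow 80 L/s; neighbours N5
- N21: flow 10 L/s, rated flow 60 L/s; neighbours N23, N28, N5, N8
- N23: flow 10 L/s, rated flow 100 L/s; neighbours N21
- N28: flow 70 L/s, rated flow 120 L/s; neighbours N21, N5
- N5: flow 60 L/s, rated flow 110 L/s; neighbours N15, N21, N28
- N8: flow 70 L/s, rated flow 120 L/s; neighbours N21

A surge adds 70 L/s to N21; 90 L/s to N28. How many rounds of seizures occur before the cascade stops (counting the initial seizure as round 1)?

Round 1 — N21 at 80 > 60; N28 at 160 > 120. N21, N28 seize.
  N21 sheds 80 L/s to N23, N5, N8: 26 each (2 lost).
    N23: 10+26 = 36 ≤ 100
    N5: 60+26 = 86 ≤ 110
    N8: 70+26 = 96 ≤ 120
  N28 sheds 160 L/s to N5: 160 each.
    N5: 86+160 = 246 > 110
Round 2 — N5 seizes.
  N5 sheds 246 L/s to N15: 246 each.
    N15: 10+246 = 256 > 80
Round 3 — N15 seizes.
  N15 sheds 256 L/s: no online neighbours, lost.
No further seizures.

3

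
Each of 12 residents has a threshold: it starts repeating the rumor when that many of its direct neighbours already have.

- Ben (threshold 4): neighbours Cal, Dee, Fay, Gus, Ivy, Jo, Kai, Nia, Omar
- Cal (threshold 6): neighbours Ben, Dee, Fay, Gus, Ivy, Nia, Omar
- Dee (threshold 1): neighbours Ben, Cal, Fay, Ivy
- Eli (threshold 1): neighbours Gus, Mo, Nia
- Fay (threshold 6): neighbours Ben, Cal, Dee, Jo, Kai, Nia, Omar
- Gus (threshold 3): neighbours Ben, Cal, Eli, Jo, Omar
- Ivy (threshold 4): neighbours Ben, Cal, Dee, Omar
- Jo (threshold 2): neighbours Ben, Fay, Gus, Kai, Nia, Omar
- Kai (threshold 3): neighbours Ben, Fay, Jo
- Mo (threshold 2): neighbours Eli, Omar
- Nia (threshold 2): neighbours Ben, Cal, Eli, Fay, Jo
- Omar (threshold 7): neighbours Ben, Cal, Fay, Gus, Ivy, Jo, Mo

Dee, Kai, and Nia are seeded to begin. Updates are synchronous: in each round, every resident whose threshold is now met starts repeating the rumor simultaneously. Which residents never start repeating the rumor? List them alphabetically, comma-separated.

Cal, Fay, Ivy, Mo, Omar

Round 1 — Dee, Kai, Nia start repeating the rumor (initial).
Round 2 — checking thresholds:
  Ben: 3 of 9 neighbours < 4, holds.
  Cal: 2 of 7 neighbours < 6, holds.
  Eli: 1 of 3 neighbours ≥ 1, starts repeating the rumor.
  Fay: 3 of 7 neighbours < 6, holds.
  Ivy: 1 of 4 neighbours < 4, holds.
  Jo: 2 of 6 neighbours ≥ 2, starts repeating the rumor.
Round 3 — checking thresholds:
  Ben: 4 of 9 neighbours ≥ 4, starts repeating the rumor.
  Cal: 2 of 7 neighbours < 6, holds.
  Fay: 4 of 7 neighbours < 6, holds.
  Gus: 2 of 5 neighbours < 3, holds.
  Ivy: 1 of 4 neighbours < 4, holds.
  Mo: 1 of 2 neighbours < 2, holds.
  Omar: 1 of 7 neighbours < 7, holds.
Round 4 — checking thresholds:
  Cal: 3 of 7 neighbours < 6, holds.
  Fay: 5 of 7 neighbours < 6, holds.
  Gus: 3 of 5 neighbours ≥ 3, starts repeating the rumor.
  Ivy: 2 of 4 neighbours < 4, holds.
  Mo: 1 of 2 neighbours < 2, holds.
  Omar: 2 of 7 neighbours < 7, holds.
Round 5 — no new spreads; cascade stops.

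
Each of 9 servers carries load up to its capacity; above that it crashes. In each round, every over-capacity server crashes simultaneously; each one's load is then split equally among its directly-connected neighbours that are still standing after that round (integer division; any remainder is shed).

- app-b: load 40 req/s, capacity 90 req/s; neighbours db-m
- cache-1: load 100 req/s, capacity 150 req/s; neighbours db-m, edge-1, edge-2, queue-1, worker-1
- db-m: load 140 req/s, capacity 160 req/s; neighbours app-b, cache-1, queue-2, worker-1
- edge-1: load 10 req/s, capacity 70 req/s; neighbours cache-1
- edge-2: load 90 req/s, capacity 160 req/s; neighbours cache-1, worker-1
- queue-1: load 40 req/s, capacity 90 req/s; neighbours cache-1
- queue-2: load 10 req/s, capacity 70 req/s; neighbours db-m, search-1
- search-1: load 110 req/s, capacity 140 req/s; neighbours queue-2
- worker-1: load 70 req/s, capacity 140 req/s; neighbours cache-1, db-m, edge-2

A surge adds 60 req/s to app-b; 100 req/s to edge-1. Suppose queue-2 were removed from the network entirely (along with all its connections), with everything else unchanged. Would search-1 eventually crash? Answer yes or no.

no

With queue-2 removed:
Round 1 — app-b at 100 > 90; edge-1 at 110 > 70. app-b, edge-1 crash.
  app-b sheds 100 req/s to db-m: 100 each.
    db-m: 140+100 = 240 > 160
  edge-1 sheds 110 req/s to cache-1: 110 each.
    cache-1: 100+110 = 210 > 150
Round 2 — cache-1, db-m crash.
  cache-1 sheds 210 req/s to edge-2, queue-1, worker-1: 70 each.
    edge-2: 90+70 = 160 ≤ 160
    queue-1: 40+70 = 110 > 90
    worker-1: 70+70 = 140 ≤ 140
  db-m sheds 240 req/s to worker-1: 240 each.
    worker-1: 140+240 = 380 > 140
Round 3 — queue-1, worker-1 crash.
  queue-1 sheds 110 req/s: no online neighbours, lost.
  worker-1 sheds 380 req/s to edge-2: 380 each.
    edge-2: 160+380 = 540 > 160
Round 4 — edge-2 crashes.
  edge-2 sheds 540 req/s: no online neighbours, lost.
No further crashes.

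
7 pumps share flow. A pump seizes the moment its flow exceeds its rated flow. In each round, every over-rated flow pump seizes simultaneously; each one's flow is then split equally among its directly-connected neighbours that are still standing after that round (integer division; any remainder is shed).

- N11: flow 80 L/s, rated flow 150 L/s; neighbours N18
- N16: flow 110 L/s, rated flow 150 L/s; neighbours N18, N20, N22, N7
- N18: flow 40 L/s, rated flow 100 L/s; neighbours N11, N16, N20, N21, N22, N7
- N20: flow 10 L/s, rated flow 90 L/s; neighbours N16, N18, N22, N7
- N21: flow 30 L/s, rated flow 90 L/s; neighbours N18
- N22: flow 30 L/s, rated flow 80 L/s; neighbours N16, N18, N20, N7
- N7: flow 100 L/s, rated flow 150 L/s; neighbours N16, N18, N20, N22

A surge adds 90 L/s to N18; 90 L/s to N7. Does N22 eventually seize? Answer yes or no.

yes

Round 1 — N18 at 130 > 100; N7 at 190 > 150. N18, N7 seize.
  N18 sheds 130 L/s to N11, N16, N20, N21, N22: 26 each.
    N11: 80+26 = 106 ≤ 150
    N16: 110+26 = 136 ≤ 150
    N20: 10+26 = 36 ≤ 90
    N21: 30+26 = 56 ≤ 90
    N22: 30+26 = 56 ≤ 80
  N7 sheds 190 L/s to N16, N20, N22: 63 each (1 lost).
    N16: 136+63 = 199 > 150
    N20: 36+63 = 99 > 90
    N22: 56+63 = 119 > 80
Round 2 — N16, N20, N22 seize.
  N16 sheds 199 L/s: no online neighbours, lost.
  N20 sheds 99 L/s: no online neighbours, lost.
  N22 sheds 119 L/s: no online neighbours, lost.
No further seizures.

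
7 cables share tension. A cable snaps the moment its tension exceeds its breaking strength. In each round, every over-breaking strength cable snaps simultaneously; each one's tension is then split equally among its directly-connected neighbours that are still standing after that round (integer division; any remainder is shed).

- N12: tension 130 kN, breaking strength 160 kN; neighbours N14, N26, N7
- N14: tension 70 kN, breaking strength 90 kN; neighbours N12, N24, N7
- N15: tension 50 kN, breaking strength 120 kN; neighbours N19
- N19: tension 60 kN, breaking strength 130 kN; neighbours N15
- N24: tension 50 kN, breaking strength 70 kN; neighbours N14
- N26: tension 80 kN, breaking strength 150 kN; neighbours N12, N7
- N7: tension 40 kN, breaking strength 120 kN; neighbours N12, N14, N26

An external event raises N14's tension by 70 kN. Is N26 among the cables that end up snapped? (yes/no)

Round 1 — N14 at 140 > 90. N14 snaps.
  N14 sheds 140 kN to N12, N24, N7: 46 each (2 lost).
    N12: 130+46 = 176 > 160
    N24: 50+46 = 96 > 70
    N7: 40+46 = 86 ≤ 120
Round 2 — N12, N24 snap.
  N12 sheds 176 kN to N26, N7: 88 each.
    N26: 80+88 = 168 > 150
    N7: 86+88 = 174 > 120
  N24 sheds 96 kN: no online neighbours, lost.
Round 3 — N26, N7 snap.
  N26 sheds 168 kN: no online neighbours, lost.
  N7 sheds 174 kN: no online neighbours, lost.
No further breaks.

yes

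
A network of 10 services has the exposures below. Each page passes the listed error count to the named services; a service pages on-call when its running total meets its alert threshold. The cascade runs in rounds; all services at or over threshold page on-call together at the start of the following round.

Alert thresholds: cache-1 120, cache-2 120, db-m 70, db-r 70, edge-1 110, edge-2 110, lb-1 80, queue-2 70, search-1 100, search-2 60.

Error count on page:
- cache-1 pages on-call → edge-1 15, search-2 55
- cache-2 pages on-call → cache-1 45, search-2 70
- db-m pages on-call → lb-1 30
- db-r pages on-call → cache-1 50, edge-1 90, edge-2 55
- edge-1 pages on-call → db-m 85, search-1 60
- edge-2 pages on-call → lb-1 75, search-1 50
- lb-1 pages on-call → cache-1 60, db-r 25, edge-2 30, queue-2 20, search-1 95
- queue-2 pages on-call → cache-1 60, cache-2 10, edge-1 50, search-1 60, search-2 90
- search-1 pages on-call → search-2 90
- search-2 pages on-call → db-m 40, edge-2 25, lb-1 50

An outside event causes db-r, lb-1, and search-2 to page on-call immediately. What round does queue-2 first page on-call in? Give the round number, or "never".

Round 1 — db-r, lb-1, search-2 page on-call (initial).
  cache-1: +50+60 → 110 < 120
  db-m: +40 → 40 < 70
  edge-1: +90 → 90 < 110
  edge-2: +55+30+25 → 110 ≥ 110
  queue-2: +20 → 20 < 70
  search-1: +95 → 95 < 100
Round 2 — edge-2 pages on-call.
  search-1: +50 → 145 ≥ 100
Round 3 — search-1 pages on-call.
No further pages.

never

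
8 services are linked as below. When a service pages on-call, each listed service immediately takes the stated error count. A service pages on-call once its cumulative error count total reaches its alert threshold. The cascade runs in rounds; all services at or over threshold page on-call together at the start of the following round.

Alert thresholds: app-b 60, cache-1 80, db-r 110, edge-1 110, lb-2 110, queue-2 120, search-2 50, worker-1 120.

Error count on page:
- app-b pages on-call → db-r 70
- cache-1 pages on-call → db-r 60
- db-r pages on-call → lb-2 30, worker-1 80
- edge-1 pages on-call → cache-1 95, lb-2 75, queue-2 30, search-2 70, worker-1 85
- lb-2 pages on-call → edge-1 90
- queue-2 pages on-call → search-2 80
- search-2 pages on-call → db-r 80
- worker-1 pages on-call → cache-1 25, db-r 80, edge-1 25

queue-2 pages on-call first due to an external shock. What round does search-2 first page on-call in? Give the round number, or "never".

2

Round 1 — queue-2 pages on-call (initial).
  search-2: +80 → 80 ≥ 50
Round 2 — search-2 pages on-call.
  db-r: +80 → 80 < 110
No further pages.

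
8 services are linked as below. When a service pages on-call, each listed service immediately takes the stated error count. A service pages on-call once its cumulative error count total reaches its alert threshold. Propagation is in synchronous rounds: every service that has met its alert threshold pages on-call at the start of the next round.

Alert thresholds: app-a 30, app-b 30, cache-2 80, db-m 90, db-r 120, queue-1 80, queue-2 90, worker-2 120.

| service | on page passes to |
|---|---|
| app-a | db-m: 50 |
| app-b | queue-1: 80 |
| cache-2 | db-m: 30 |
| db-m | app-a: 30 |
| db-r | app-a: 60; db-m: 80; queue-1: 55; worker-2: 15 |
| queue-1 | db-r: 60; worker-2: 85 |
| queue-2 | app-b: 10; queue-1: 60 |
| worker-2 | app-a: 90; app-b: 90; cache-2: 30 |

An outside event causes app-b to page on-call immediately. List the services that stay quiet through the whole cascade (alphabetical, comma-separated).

Round 1 — app-b pages on-call (initial).
  queue-1: +80 → 80 ≥ 80
Round 2 — queue-1 pages on-call.
  db-r: +60 → 60 < 120
  worker-2: +85 → 85 < 120
No further pages.

app-a, cache-2, db-m, db-r, queue-2, worker-2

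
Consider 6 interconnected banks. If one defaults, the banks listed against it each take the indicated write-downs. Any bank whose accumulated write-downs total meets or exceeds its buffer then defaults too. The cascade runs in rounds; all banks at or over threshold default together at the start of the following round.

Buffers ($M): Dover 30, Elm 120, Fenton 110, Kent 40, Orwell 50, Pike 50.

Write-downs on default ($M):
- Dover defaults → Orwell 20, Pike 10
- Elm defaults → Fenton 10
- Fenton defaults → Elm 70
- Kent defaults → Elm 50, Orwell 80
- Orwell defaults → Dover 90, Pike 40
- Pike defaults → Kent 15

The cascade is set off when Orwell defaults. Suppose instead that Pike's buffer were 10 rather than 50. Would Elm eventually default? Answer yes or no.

no

With Pike's buffer at 10:
Round 1 — Orwell defaults (initial).
  Dover: +90 → 90 ≥ 30
  Pike: +40 → 40 ≥ 10
Round 2 — Dover, Pike default.
  Kent: +15 → 15 < 40
No further defaults.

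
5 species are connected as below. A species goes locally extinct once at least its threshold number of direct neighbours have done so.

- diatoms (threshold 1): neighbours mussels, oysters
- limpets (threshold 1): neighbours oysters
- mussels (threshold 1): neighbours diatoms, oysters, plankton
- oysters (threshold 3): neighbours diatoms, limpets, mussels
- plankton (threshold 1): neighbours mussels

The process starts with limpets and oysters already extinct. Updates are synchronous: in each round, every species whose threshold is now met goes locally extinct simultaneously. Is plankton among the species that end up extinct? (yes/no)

yes

Round 1 — limpets, oysters go locally extinct (initial).
Round 2 — checking thresholds:
  diatoms: 1 of 2 neighbours ≥ 1, goes locally extinct.
  mussels: 1 of 3 neighbours ≥ 1, goes locally extinct.
Round 3 — checking thresholds:
  plankton: 1 of 1 neighbours ≥ 1, goes locally extinct.
Round 4 — no new extinctions; cascade stops.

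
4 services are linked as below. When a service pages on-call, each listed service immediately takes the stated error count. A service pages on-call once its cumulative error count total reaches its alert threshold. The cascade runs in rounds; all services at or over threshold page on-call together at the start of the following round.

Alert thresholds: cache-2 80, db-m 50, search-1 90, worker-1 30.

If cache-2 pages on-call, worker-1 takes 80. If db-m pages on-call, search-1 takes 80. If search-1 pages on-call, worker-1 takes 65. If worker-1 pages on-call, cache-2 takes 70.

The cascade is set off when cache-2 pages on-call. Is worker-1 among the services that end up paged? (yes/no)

Round 1 — cache-2 pages on-call (initial).
  worker-1: +80 → 80 ≥ 30
Round 2 — worker-1 pages on-call.
No further pages.

yes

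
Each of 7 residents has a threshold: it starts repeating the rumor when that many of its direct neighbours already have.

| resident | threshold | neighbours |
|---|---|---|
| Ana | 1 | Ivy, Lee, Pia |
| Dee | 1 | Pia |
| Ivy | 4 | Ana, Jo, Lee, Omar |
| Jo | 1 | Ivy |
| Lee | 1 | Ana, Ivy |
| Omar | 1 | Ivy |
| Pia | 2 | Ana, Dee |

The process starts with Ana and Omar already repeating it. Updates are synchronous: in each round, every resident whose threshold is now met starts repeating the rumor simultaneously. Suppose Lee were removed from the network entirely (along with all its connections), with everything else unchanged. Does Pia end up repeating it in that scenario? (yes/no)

no

With Lee removed:
Round 1 — Ana, Omar start repeating the rumor (initial).
Round 2 — no new spreads; cascade stops.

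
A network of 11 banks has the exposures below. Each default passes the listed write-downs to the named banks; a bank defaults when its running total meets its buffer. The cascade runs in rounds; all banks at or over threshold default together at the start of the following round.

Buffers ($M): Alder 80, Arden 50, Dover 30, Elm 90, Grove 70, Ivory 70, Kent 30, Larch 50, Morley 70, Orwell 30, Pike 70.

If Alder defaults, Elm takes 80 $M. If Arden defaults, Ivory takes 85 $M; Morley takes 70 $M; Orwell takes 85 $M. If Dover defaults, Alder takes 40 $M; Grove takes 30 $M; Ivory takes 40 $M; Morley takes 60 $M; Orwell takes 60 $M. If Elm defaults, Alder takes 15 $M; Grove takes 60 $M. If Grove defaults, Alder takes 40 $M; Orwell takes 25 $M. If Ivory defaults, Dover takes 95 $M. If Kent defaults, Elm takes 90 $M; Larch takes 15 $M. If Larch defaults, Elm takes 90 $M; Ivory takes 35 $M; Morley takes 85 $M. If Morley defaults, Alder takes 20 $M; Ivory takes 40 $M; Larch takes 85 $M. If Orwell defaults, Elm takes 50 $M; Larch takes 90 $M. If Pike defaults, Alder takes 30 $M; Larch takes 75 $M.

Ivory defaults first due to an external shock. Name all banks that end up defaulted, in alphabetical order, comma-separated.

Round 1 — Ivory defaults (initial).
  Dover: +95 → 95 ≥ 30
Round 2 — Dover defaults.
  Alder: +40 → 40 < 80
  Grove: +30 → 30 < 70
  Morley: +60 → 60 < 70
  Orwell: +60 → 60 ≥ 30
Round 3 — Orwell defaults.
  Elm: +50 → 50 < 90
  Larch: +90 → 90 ≥ 50
Round 4 — Larch defaults.
  Elm: +90 → 140 ≥ 90
  Morley: +85 → 145 ≥ 70
Round 5 — Elm, Morley default.
  Alder: +15+20 → 75 < 80
  Grove: +60 → 90 ≥ 70
Round 6 — Grove defaults.
  Alder: +40 → 115 ≥ 80
Round 7 — Alder defaults.
No further defaults.

Alder, Dover, Elm, Grove, Ivory, Larch, Morley, Orwell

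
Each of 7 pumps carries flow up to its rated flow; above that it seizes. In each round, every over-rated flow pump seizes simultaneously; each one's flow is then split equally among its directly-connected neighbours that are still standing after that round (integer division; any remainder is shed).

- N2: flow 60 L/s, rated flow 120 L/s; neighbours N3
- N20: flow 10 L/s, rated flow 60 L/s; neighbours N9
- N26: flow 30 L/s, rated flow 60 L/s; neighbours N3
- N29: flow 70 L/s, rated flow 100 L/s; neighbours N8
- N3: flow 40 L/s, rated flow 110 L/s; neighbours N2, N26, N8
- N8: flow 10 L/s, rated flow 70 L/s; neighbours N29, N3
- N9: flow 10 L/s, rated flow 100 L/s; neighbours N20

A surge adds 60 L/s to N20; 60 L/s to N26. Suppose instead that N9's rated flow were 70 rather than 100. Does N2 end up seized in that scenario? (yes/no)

yes

With N9's rated flow at 70:
Round 1 — N20 at 70 > 60; N26 at 90 > 60. N20, N26 seize.
  N20 sheds 70 L/s to N9: 70 each.
    N9: 10+70 = 80 > 70
  N26 sheds 90 L/s to N3: 90 each.
    N3: 40+90 = 130 > 110
Round 2 — N3, N9 seize.
  N3 sheds 130 L/s to N2, N8: 65 each.
    N2: 60+65 = 125 > 120
    N8: 10+65 = 75 > 70
  N9 sheds 80 L/s: no online neighbours, lost.
Round 3 — N2, N8 seize.
  N2 sheds 125 L/s: no online neighbours, lost.
  N8 sheds 75 L/s to N29: 75 each.
    N29: 70+75 = 145 > 100
Round 4 — N29 seizes.
  N29 sheds 145 L/s: no online neighbours, lost.
No further seizures.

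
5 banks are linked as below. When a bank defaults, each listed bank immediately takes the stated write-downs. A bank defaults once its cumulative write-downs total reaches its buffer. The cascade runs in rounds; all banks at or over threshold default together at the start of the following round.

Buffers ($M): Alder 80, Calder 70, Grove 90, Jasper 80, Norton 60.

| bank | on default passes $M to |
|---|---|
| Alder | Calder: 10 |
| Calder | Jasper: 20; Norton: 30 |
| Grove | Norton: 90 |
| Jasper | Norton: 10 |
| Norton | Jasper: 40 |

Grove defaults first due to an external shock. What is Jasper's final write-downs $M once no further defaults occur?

40

Round 1 — Grove defaults (initial).
  Norton: +90 → 90 ≥ 60
Round 2 — Norton defaults.
  Jasper: +40 → 40 < 80
No further defaults.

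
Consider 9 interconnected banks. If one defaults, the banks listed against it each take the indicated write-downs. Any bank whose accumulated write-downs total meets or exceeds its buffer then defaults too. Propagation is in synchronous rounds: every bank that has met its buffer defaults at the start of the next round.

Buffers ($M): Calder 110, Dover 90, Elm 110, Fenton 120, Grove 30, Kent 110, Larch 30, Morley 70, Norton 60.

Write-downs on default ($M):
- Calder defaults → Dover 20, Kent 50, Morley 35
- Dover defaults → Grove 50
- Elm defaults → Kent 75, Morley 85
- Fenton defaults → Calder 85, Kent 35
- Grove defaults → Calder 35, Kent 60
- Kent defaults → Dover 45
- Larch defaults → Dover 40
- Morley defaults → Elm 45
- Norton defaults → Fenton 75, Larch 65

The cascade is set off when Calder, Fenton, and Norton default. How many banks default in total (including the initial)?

Round 1 — Calder, Fenton, Norton default (initial).
  Dover: +20 → 20 < 90
  Kent: +50+35 → 85 < 110
  Larch: +65 → 65 ≥ 30
  Morley: +35 → 35 < 70
Round 2 — Larch defaults.
  Dover: +40 → 60 < 90
No further defaults.

4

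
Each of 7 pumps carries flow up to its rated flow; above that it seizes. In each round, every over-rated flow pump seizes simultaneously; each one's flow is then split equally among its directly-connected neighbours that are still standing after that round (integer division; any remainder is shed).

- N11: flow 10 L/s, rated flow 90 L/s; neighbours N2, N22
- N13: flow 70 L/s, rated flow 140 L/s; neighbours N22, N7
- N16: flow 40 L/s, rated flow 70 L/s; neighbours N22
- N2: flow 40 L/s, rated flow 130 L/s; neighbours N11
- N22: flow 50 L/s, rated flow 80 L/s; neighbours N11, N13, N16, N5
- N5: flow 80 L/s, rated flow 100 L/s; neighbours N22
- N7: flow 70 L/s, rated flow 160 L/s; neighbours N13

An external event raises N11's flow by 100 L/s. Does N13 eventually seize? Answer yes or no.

no

Round 1 — N11 at 110 > 90. N11 seizes.
  N11 sheds 110 L/s to N2, N22: 55 each.
    N2: 40+55 = 95 ≤ 130
    N22: 50+55 = 105 > 80
Round 2 — N22 seizes.
  N22 sheds 105 L/s to N13, N16, N5: 35 each.
    N13: 70+35 = 105 ≤ 140
    N16: 40+35 = 75 > 70
    N5: 80+35 = 115 > 100
Round 3 — N16, N5 seize.
  N16 sheds 75 L/s: no online neighbours, lost.
  N5 sheds 115 L/s: no online neighbours, lost.
No further seizures.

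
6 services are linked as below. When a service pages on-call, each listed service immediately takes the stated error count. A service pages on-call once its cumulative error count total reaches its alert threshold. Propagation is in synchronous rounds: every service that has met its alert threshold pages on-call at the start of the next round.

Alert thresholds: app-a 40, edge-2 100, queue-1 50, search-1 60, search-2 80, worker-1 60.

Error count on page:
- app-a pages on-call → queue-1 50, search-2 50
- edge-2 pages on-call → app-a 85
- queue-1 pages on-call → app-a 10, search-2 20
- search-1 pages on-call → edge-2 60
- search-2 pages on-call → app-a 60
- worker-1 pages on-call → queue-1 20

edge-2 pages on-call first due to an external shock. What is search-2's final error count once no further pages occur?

Round 1 — edge-2 pages on-call (initial).
  app-a: +85 → 85 ≥ 40
Round 2 — app-a pages on-call.
  queue-1: +50 → 50 ≥ 50
  search-2: +50 → 50 < 80
Round 3 — queue-1 pages on-call.
  search-2: +20 → 70 < 80
No further pages.

70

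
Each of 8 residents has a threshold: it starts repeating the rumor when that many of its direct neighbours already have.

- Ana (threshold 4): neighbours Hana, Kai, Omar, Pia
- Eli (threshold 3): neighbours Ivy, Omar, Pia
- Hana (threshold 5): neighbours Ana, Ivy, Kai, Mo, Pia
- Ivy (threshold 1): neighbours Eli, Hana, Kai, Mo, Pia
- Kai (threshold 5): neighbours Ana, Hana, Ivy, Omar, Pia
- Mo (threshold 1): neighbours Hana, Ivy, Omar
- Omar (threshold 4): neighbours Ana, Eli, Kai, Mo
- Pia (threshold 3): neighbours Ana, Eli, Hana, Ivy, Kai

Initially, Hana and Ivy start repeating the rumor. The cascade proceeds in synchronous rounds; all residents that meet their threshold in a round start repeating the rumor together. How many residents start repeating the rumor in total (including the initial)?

Round 1 — Hana, Ivy start repeating the rumor (initial).
Round 2 — checking thresholds:
  Ana: 1 of 4 neighbours < 4, holds.
  Eli: 1 of 3 neighbours < 3, holds.
  Kai: 2 of 5 neighbours < 5, holds.
  Mo: 2 of 3 neighbours ≥ 1, starts repeating the rumor.
  Pia: 2 of 5 neighbours < 3, holds.
Round 3 — no new spreads; cascade stops.

3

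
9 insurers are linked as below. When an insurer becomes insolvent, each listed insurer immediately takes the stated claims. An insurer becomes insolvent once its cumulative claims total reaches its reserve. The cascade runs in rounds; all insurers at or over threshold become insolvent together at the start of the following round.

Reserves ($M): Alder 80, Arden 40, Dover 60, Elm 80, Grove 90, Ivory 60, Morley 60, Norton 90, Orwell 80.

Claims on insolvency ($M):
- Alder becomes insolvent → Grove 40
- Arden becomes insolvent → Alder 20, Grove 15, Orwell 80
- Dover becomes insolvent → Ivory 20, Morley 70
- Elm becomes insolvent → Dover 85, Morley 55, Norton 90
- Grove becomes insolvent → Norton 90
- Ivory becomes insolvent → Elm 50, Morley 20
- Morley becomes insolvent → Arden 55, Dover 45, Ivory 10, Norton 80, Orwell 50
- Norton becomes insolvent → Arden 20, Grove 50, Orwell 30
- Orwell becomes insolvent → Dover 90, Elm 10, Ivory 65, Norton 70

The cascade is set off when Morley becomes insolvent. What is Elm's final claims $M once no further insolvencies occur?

60

Round 1 — Morley becomes insolvent (initial).
  Arden: +55 → 55 ≥ 40
  Dover: +45 → 45 < 60
  Ivory: +10 → 10 < 60
  Norton: +80 → 80 < 90
  Orwell: +50 → 50 < 80
Round 2 — Arden becomes insolvent.
  Alder: +20 → 20 < 80
  Grove: +15 → 15 < 90
  Orwell: +80 → 130 ≥ 80
Round 3 — Orwell becomes insolvent.
  Dover: +90 → 135 ≥ 60
  Elm: +10 → 10 < 80
  Ivory: +65 → 75 ≥ 60
  Norton: +70 → 150 ≥ 90
Round 4 — Dover, Ivory, Norton become insolvent.
  Elm: +50 → 60 < 80
  Grove: +50 → 65 < 90
No further insolvencies.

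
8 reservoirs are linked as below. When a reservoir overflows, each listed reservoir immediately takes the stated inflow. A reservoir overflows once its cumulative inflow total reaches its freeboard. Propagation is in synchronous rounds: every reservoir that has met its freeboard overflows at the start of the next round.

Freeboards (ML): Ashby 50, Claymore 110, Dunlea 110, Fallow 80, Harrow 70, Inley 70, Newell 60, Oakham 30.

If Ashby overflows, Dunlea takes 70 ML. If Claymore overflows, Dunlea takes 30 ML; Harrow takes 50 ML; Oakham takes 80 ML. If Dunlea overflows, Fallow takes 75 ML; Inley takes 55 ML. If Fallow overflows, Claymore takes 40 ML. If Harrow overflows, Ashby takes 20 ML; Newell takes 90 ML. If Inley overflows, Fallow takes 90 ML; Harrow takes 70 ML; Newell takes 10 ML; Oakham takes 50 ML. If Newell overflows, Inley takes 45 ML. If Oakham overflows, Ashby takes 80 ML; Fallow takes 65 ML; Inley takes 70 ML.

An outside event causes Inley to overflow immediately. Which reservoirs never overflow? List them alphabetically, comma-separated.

Claymore, Dunlea

Round 1 — Inley overflows (initial).
  Fallow: +90 → 90 ≥ 80
  Harrow: +70 → 70 ≥ 70
  Newell: +10 → 10 < 60
  Oakham: +50 → 50 ≥ 30
Round 2 — Fallow, Harrow, Oakham overflow.
  Ashby: +20+80 → 100 ≥ 50
  Claymore: +40 → 40 < 110
  Newell: +90 → 100 ≥ 60
Round 3 — Ashby, Newell overflow.
  Dunlea: +70 → 70 < 110
No further overflows.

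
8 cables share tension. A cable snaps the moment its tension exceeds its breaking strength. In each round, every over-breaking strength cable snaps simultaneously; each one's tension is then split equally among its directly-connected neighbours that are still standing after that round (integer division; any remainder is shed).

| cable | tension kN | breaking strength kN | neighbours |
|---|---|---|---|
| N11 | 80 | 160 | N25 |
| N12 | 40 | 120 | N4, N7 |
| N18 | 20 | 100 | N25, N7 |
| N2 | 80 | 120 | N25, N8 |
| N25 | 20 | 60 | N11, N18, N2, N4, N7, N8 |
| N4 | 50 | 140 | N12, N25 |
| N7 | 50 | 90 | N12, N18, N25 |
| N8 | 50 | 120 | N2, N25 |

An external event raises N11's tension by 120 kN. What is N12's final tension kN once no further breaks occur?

Round 1 — N11 at 200 > 160. N11 snaps.
  N11 sheds 200 kN to N25: 200 each.
    N25: 20+200 = 220 > 60
Round 2 — N25 snaps.
  N25 sheds 220 kN to N18, N2, N4, N7, N8: 44 each.
    N18: 20+44 = 64 ≤ 100
    N2: 80+44 = 124 > 120
    N4: 50+44 = 94 ≤ 140
    N7: 50+44 = 94 > 90
    N8: 50+44 = 94 ≤ 120
Round 3 — N2, N7 snap.
  N2 sheds 124 kN to N8: 124 each.
    N8: 94+124 = 218 > 120
  N7 sheds 94 kN to N12, N18: 47 each.
    N12: 40+47 = 87 ≤ 120
    N18: 64+47 = 111 > 100
Round 4 — N18, N8 snap.
  N18 sheds 111 kN: no online neighbours, lost.
  N8 sheds 218 kN: no online neighbours, lost.
No further breaks.

87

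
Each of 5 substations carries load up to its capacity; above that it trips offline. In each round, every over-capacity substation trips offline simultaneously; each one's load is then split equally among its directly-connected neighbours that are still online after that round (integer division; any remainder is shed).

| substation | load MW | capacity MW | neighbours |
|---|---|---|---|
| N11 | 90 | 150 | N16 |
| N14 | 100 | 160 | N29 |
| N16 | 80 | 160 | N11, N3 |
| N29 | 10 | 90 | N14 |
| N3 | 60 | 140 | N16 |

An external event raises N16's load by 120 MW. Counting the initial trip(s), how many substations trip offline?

Round 1 — N16 at 200 > 160. N16 trips offline.
  N16 sheds 200 MW to N11, N3: 100 each.
    N11: 90+100 = 190 > 150
    N3: 60+100 = 160 > 140
Round 2 — N11, N3 trip offline.
  N11 sheds 190 MW: no online neighbours, lost.
  N3 sheds 160 MW: no online neighbours, lost.
No further trips.

3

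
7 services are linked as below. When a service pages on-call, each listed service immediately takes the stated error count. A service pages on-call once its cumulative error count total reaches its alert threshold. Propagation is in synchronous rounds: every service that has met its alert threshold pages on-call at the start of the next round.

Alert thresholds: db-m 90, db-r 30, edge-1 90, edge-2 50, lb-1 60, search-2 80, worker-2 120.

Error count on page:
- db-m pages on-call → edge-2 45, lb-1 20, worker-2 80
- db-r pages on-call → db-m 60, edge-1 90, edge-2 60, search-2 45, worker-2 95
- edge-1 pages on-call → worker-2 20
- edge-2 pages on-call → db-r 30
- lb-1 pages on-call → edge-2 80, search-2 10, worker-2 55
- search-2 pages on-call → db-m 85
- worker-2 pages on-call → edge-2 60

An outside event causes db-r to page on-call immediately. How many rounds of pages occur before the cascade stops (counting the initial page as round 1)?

2

Round 1 — db-r pages on-call (initial).
  db-m: +60 → 60 < 90
  edge-1: +90 → 90 ≥ 90
  edge-2: +60 → 60 ≥ 50
  search-2: +45 → 45 < 80
  worker-2: +95 → 95 < 120
Round 2 — edge-1, edge-2 page on-call.
  worker-2: +20 → 115 < 120
No further pages.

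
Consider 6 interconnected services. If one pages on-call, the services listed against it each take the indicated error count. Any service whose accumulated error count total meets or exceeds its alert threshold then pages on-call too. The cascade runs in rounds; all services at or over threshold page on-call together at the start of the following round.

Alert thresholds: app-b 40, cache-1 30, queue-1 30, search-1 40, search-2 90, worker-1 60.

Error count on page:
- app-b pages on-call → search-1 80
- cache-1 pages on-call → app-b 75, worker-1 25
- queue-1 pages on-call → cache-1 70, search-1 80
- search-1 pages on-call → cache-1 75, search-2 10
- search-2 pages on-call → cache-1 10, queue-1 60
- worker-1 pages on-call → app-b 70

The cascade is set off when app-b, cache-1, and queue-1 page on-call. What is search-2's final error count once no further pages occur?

Round 1 — app-b, cache-1, queue-1 page on-call (initial).
  search-1: +80+80 → 160 ≥ 40
  worker-1: +25 → 25 < 60
Round 2 — search-1 pages on-call.
  search-2: +10 → 10 < 90
No further pages.

10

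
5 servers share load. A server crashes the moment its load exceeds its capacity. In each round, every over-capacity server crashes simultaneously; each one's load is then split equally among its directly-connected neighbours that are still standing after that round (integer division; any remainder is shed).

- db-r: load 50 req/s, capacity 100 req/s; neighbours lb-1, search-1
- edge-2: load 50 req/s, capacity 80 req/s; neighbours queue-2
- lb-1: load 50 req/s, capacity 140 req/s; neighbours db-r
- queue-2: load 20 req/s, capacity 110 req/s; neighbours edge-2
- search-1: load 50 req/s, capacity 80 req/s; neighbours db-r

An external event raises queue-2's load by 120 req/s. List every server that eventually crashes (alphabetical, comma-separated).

Round 1 — queue-2 at 140 > 110. queue-2 crashes.
  queue-2 sheds 140 req/s to edge-2: 140 each.
    edge-2: 50+140 = 190 > 80
Round 2 — edge-2 crashes.
  edge-2 sheds 190 req/s: no online neighbours, lost.
No further crashes.

edge-2, queue-2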